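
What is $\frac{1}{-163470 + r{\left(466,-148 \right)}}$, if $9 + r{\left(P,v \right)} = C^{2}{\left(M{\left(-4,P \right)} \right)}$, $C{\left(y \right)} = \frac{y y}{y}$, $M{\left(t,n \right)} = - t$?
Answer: $- \frac{1}{163463} \approx -6.1176 \cdot 10^{-6}$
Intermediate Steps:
$C{\left(y \right)} = y$ ($C{\left(y \right)} = \frac{y^{2}}{y} = y$)
$r{\left(P,v \right)} = 7$ ($r{\left(P,v \right)} = -9 + \left(\left(-1\right) \left(-4\right)\right)^{2} = -9 + 4^{2} = -9 + 16 = 7$)
$\frac{1}{-163470 + r{\left(466,-148 \right)}} = \frac{1}{-163470 + 7} = \frac{1}{-163463} = - \frac{1}{163463}$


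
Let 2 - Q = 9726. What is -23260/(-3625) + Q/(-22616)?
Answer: 2551353/372650 ≈ 6.8465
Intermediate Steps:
Q = -9724 (Q = 2 - 1*9726 = 2 - 9726 = -9724)
-23260/(-3625) + Q/(-22616) = -23260/(-3625) - 9724/(-22616) = -23260*(-1/3625) - 9724*(-1/22616) = 4652/725 + 221/514 = 2551353/372650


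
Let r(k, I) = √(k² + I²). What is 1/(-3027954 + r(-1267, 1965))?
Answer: -1513977/4584249979801 - √5466514/9168499959602 ≈ -3.3051e-7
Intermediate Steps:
r(k, I) = √(I² + k²)
1/(-3027954 + r(-1267, 1965)) = 1/(-3027954 + √(1965² + (-1267)²)) = 1/(-3027954 + √(3861225 + 1605289)) = 1/(-3027954 + √5466514)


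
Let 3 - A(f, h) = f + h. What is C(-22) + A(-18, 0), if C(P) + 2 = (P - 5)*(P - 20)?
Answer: 1153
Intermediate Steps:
C(P) = -2 + (-20 + P)*(-5 + P) (C(P) = -2 + (P - 5)*(P - 20) = -2 + (-5 + P)*(-20 + P) = -2 + (-20 + P)*(-5 + P))
A(f, h) = 3 - f - h (A(f, h) = 3 - (f + h) = 3 + (-f - h) = 3 - f - h)
C(-22) + A(-18, 0) = (98 + (-22)² - 25*(-22)) + (3 - 1*(-18) - 1*0) = (98 + 484 + 550) + (3 + 18 + 0) = 1132 + 21 = 1153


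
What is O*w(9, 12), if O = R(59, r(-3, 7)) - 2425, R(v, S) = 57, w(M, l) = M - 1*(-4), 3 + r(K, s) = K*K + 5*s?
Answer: -30784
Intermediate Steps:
r(K, s) = -3 + K² + 5*s (r(K, s) = -3 + (K*K + 5*s) = -3 + (K² + 5*s) = -3 + K² + 5*s)
w(M, l) = 4 + M (w(M, l) = M + 4 = 4 + M)
O = -2368 (O = 57 - 2425 = -2368)
O*w(9, 12) = -2368*(4 + 9) = -2368*13 = -30784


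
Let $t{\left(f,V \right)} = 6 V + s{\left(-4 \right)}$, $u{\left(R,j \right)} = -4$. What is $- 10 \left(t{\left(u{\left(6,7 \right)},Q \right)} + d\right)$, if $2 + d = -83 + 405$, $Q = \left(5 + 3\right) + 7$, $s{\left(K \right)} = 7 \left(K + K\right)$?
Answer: $-3540$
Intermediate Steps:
$s{\left(K \right)} = 14 K$ ($s{\left(K \right)} = 7 \cdot 2 K = 14 K$)
$Q = 15$ ($Q = 8 + 7 = 15$)
$t{\left(f,V \right)} = -56 + 6 V$ ($t{\left(f,V \right)} = 6 V + 14 \left(-4\right) = 6 V - 56 = -56 + 6 V$)
$d = 320$ ($d = -2 + \left(-83 + 405\right) = -2 + 322 = 320$)
$- 10 \left(t{\left(u{\left(6,7 \right)},Q \right)} + d\right) = - 10 \left(\left(-56 + 6 \cdot 15\right) + 320\right) = - 10 \left(\left(-56 + 90\right) + 320\right) = - 10 \left(34 + 320\right) = \left(-10\right) 354 = -3540$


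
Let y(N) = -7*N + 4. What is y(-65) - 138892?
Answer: -138433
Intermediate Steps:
y(N) = 4 - 7*N
y(-65) - 138892 = (4 - 7*(-65)) - 138892 = (4 + 455) - 138892 = 459 - 138892 = -138433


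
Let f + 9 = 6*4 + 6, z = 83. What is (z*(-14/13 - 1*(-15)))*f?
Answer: 315483/13 ≈ 24268.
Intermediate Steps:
f = 21 (f = -9 + (6*4 + 6) = -9 + (24 + 6) = -9 + 30 = 21)
(z*(-14/13 - 1*(-15)))*f = (83*(-14/13 - 1*(-15)))*21 = (83*(-14*1/13 + 15))*21 = (83*(-14/13 + 15))*21 = (83*(181/13))*21 = (15023/13)*21 = 315483/13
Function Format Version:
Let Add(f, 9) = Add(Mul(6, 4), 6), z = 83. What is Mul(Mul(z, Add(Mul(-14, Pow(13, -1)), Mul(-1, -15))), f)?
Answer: Rational(315483, 13) ≈ 24268.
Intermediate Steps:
f = 21 (f = Add(-9, Add(Mul(6, 4), 6)) = Add(-9, Add(24, 6)) = Add(-9, 30) = 21)
Mul(Mul(z, Add(Mul(-14, Pow(13, -1)), Mul(-1, -15))), f) = Mul(Mul(83, Add(Mul(-14, Pow(13, -1)), Mul(-1, -15))), 21) = Mul(Mul(83, Add(Mul(-14, Rational(1, 13)), 15)), 21) = Mul(Mul(83, Add(Rational(-14, 13), 15)), 21) = Mul(Mul(83, Rational(181, 13)), 21) = Mul(Rational(15023, 13), 21) = Rational(315483, 13)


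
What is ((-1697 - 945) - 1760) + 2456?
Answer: -1946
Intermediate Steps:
((-1697 - 945) - 1760) + 2456 = (-2642 - 1760) + 2456 = -4402 + 2456 = -1946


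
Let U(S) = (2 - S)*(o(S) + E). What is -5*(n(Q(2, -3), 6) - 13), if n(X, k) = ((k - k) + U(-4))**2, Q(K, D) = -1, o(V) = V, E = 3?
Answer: -115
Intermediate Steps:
U(S) = (2 - S)*(3 + S) (U(S) = (2 - S)*(S + 3) = (2 - S)*(3 + S))
n(X, k) = 36 (n(X, k) = ((k - k) + (6 - 1*(-4) - 1*(-4)**2))**2 = (0 + (6 + 4 - 1*16))**2 = (0 + (6 + 4 - 16))**2 = (0 - 6)**2 = (-6)**2 = 36)
-5*(n(Q(2, -3), 6) - 13) = -5*(36 - 13) = -5*23 = -115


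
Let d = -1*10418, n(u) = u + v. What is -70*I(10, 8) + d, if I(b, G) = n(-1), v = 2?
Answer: -10488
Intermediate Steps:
n(u) = 2 + u (n(u) = u + 2 = 2 + u)
I(b, G) = 1 (I(b, G) = 2 - 1 = 1)
d = -10418
-70*I(10, 8) + d = -70*1 - 10418 = -70 - 10418 = -10488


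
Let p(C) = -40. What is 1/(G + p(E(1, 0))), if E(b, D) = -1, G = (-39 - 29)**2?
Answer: 1/4584 ≈ 0.00021815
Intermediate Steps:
G = 4624 (G = (-68)**2 = 4624)
1/(G + p(E(1, 0))) = 1/(4624 - 40) = 1/4584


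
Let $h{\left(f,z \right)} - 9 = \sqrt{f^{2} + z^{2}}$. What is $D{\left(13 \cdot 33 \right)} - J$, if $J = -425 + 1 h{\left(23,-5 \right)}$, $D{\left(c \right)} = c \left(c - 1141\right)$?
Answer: $-305032 - \sqrt{554} \approx -3.0506 \cdot 10^{5}$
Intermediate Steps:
$h{\left(f,z \right)} = 9 + \sqrt{f^{2} + z^{2}}$
$D{\left(c \right)} = c \left(-1141 + c\right)$
$J = -416 + \sqrt{554}$ ($J = -425 + 1 \left(9 + \sqrt{23^{2} + \left(-5\right)^{2}}\right) = -425 + 1 \left(9 + \sqrt{529 + 25}\right) = -425 + 1 \left(9 + \sqrt{554}\right) = -425 + \left(9 + \sqrt{554}\right) = -416 + \sqrt{554} \approx -392.46$)
$D{\left(13 \cdot 33 \right)} - J = 13 \cdot 33 \left(-1141 + 13 \cdot 33\right) - \left(-416 + \sqrt{554}\right) = 429 \left(-1141 + 429\right) + \left(416 - \sqrt{554}\right) = 429 \left(-712\right) + \left(416 - \sqrt{554}\right) = -305448 + \left(416 - \sqrt{554}\right) = -305032 - \sqrt{554}$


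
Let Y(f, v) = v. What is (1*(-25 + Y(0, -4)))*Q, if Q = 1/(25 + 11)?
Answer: -29/36 ≈ -0.80556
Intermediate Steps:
Q = 1/36 ≈ 0.027778
(1*(-25 + Y(0, -4)))*Q = (1*(-25 - 4))*(1/36) = (1*(-29))*(1/36) = -29*1/36 = -29/36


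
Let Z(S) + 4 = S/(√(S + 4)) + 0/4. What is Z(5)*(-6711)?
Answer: 15659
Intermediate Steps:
Z(S) = -4 + S/√(4 + S) (Z(S) = -4 + (S/(√(S + 4)) + 0/4) = -4 + (S/(√(4 + S)) + 0*(¼)) = -4 + (S/√(4 + S) + 0) = -4 + S/√(4 + S))
Z(5)*(-6711) = (-4 + 5/√(4 + 5))*(-6711) = (-4 + 5/√9)*(-6711) = (-4 + 5*(⅓))*(-6711) = (-4 + 5/3)*(-6711) = -7/3*(-6711) = 15659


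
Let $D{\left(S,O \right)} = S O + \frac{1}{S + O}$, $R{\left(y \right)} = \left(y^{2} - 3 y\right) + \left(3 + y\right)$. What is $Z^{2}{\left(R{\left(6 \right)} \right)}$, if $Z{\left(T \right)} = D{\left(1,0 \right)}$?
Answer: $1$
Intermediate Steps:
$R{\left(y \right)} = 3 + y^{2} - 2 y$
$D{\left(S,O \right)} = \frac{1}{O + S} + O S$ ($D{\left(S,O \right)} = O S + \frac{1}{O + S} = \frac{1}{O + S} + O S$)
$Z{\left(T \right)} = 1$ ($Z{\left(T \right)} = \frac{1 + 0 \cdot 1^{2} + 1 \cdot 0^{2}}{0 + 1} = \frac{1 + 0 \cdot 1 + 1 \cdot 0}{1} = 1 \left(1 + 0 + 0\right) = 1 \cdot 1 = 1$)
$Z^{2}{\left(R{\left(6 \right)} \right)} = 1^{2} = 1$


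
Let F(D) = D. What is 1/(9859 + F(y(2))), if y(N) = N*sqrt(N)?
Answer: 9859/97199873 - 2*sqrt(2)/97199873 ≈ 0.00010140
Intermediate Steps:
y(N) = N**(3/2)
1/(9859 + F(y(2))) = 1/(9859 + 2**(3/2)) = 1/(9859 + 2*sqrt(2))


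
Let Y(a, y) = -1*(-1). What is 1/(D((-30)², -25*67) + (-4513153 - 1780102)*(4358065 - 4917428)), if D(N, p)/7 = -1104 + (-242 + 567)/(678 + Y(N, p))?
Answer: 97/341460756917514 ≈ 2.8407e-13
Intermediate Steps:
Y(a, y) = 1
D(N, p) = -749291/97 (D(N, p) = 7*(-1104 + (-242 + 567)/(678 + 1)) = 7*(-1104 + 325/679) = 7*(-749291/679) = -749291/97)
1/(D((-30)², -25*67) + (-4513153 - 1780102)*(4358065 - 4917428)) = 1/(-749291/97 + (-4513153 - 1780102)*(4358065 - 4917428)) = 1/(-749291/97 - 6293255*(-559363)) = 1/(-749291/97 + 3520213996565) = 1/(341460756917514/97) = 97/341460756917514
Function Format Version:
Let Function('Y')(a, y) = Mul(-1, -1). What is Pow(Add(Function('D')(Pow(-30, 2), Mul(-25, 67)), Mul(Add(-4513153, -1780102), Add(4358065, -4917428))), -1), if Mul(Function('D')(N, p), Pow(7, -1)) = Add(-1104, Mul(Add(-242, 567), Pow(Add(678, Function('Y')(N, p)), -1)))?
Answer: Rational(97, 341460756917514) ≈ 2.8407e-13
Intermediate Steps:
Function('Y')(a, y) = 1
Function('D')(N, p) = Rational(-749291, 97) (Function('D')(N, p) = Mul(7, Add(-1104, Mul(Add(-242, 567), Pow(Add(678, 1), -1)))) = Mul(7, Add(-1104, Mul(325, Pow(679, -1)))) = Mul(7, Add(-1104, Mul(325, Rational(1, 679)))) = Mul(7, Add(-1104, Rational(325, 679))) = Mul(7, Rational(-749291, 679)) = Rational(-749291, 97))
Pow(Add(Function('D')(Pow(-30, 2), Mul(-25, 67)), Mul(Add(-4513153, -1780102), Add(4358065, -4917428))), -1) = Pow(Add(Rational(-749291, 97), Mul(Add(-4513153, -1780102), Add(4358065, -4917428))), -1) = Pow(Add(Rational(-749291, 97), Mul(-6293255, -559363)), -1) = Pow(Add(Rational(-749291, 97), 3520213996565), -1) = Pow(Rational(341460756917514, 97), -1) = Rational(97, 341460756917514)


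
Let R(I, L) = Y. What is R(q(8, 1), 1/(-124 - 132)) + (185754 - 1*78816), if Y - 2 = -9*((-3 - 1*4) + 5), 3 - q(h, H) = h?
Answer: 106958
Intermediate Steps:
q(h, H) = 3 - h
Y = 20 (Y = 2 - 9*((-3 - 1*4) + 5) = 2 - 9*((-3 - 4) + 5) = 2 - 9*(-7 + 5) = 2 - 9*(-2) = 2 + 18 = 20)
R(I, L) = 20
R(q(8, 1), 1/(-124 - 132)) + (185754 - 1*78816) = 20 + (185754 - 1*78816) = 20 + (185754 - 78816) = 20 + 106938 = 106958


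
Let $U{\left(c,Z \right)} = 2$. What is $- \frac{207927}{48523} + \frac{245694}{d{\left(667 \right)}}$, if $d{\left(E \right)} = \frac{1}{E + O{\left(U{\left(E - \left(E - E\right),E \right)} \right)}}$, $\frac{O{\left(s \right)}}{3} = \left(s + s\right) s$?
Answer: $\frac{8237970475815}{48523} \approx 1.6977 \cdot 10^{8}$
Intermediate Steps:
$O{\left(s \right)} = 6 s^{2}$ ($O{\left(s \right)} = 3 \left(s + s\right) s = 3 \cdot 2 s s = 3 \cdot 2 s^{2} = 6 s^{2}$)
$d{\left(E \right)} = \frac{1}{24 + E}$ ($d{\left(E \right)} = \frac{1}{E + 6 \cdot 2^{2}} = \frac{1}{E + 6 \cdot 4} = \frac{1}{E + 24} = \frac{1}{24 + E}$)
$- \frac{207927}{48523} + \frac{245694}{d{\left(667 \right)}} = - \frac{207927}{48523} + \frac{245694}{\frac{1}{24 + 667}} = \left(-207927\right) \frac{1}{48523} + \frac{245694}{\frac{1}{691}} = - \frac{207927}{48523} + 245694 \frac{1}{\frac{1}{691}} = - \frac{207927}{48523} + 245694 \cdot 691 = - \frac{207927}{48523} + 169774554 = \frac{8237970475815}{48523}$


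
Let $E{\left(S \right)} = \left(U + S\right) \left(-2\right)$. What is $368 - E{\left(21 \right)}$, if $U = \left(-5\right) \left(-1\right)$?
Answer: $420$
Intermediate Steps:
$U = 5$
$E{\left(S \right)} = -10 - 2 S$ ($E{\left(S \right)} = \left(5 + S\right) \left(-2\right) = -10 - 2 S$)
$368 - E{\left(21 \right)} = 368 - \left(-10 - 42\right) = 368 - -52 = 368 + 52 = 420$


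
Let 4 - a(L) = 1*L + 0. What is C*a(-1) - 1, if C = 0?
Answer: -1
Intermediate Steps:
a(L) = 4 - L (a(L) = 4 - (1*L + 0) = 4 - (L + 0) = 4 - L)
C*a(-1) - 1 = 0*(4 - 1*(-1)) - 1 = 0*(4 + 1) - 1 = 0*5 - 1 = 0 - 1 = -1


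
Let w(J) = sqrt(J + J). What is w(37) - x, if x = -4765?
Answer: 4765 + sqrt(74) ≈ 4773.6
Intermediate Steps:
w(J) = sqrt(2)*sqrt(J) (w(J) = sqrt(2*J) = sqrt(2)*sqrt(J))
w(37) - x = sqrt(2)*sqrt(37) - 1*(-4765) = sqrt(74) + 4765 = 4765 + sqrt(74)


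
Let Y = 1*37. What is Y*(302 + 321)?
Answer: 23051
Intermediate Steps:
Y = 37
Y*(302 + 321) = 37*(302 + 321) = 37*623 = 23051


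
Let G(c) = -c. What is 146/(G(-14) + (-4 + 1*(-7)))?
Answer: 146/3 ≈ 48.667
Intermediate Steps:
146/(G(-14) + (-4 + 1*(-7))) = 146/(-1*(-14) + (-4 + 1*(-7))) = 146/(14 + (-4 - 7)) = 146/(14 - 11) = 146/3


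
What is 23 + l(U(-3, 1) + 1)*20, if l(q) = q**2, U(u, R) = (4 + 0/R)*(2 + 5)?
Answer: 16843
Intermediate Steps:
U(u, R) = 28 (U(u, R) = (4 + 0)*7 = 4*7 = 28)
23 + l(U(-3, 1) + 1)*20 = 23 + (28 + 1)**2*20 = 23 + 29**2*20 = 23 + 841*20 = 23 + 16820 = 16843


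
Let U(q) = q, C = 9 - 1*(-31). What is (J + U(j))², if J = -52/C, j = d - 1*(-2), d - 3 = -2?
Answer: 289/100 ≈ 2.8900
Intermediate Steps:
d = 1 (d = 3 - 2 = 1)
j = 3 (j = 1 - 1*(-2) = 1 + 2 = 3)
C = 40 (C = 9 + 31 = 40)
J = -13/10 (J = -52/40 = -52*1/40 = -13/10 ≈ -1.3000)
(J + U(j))² = (-13/10 + 3)² = (17/10)² = 289/100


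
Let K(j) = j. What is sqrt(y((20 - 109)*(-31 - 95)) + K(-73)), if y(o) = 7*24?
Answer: sqrt(95) ≈ 9.7468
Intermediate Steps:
y(o) = 168
sqrt(y((20 - 109)*(-31 - 95)) + K(-73)) = sqrt(168 - 73) = sqrt(95)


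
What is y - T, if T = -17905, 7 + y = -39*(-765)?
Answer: 47733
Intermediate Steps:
y = 29828 (y = -7 - 39*(-765) = -7 + 29835 = 29828)
y - T = 29828 - 1*(-17905) = 29828 + 17905 = 47733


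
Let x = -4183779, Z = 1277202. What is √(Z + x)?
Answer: 3*I*√322953 ≈ 1704.9*I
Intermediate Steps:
√(Z + x) = √(1277202 - 4183779) = √(-2906577) = 3*I*√322953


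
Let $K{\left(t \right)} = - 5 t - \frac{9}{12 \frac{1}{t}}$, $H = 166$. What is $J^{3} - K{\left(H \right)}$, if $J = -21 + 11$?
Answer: $- \frac{91}{2} \approx -45.5$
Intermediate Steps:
$J = -10$
$K{\left(t \right)} = - \frac{23 t}{4}$ ($K{\left(t \right)} = - 5 t - 9 \frac{t}{12} = - 5 t - \frac{3 t}{4} = - \frac{23 t}{4}$)
$J^{3} - K{\left(H \right)} = \left(-10\right)^{3} - \left(- \frac{23}{4}\right) 166 = -1000 - - \frac{1909}{2} = -1000 + \frac{1909}{2} = - \frac{91}{2}$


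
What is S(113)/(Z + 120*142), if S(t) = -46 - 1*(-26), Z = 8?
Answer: -5/4262 ≈ -0.0011732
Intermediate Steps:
S(t) = -20 (S(t) = -46 + 26 = -20)
S(113)/(Z + 120*142) = -20/(8 + 120*142) = -20/(8 + 17040) = -20/17048 = -20*1/17048 = -5/4262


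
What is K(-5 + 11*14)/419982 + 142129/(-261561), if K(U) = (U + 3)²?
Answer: -8941419389/18308485317 ≈ -0.48838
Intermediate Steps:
K(U) = (3 + U)²
K(-5 + 11*14)/419982 + 142129/(-261561) = (3 + (-5 + 11*14))²/419982 + 142129/(-261561) = (3 + (-5 + 154))²*(1/419982) + 142129*(-1/261561) = (3 + 149)²*(1/419982) - 142129/261561 = 152²*(1/419982) - 142129/261561 = 23104*(1/419982) - 142129/261561 = 11552/209991 - 142129/261561 = -8941419389/18308485317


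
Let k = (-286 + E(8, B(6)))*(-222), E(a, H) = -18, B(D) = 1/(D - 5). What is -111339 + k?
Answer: -43851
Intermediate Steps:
B(D) = 1/(-5 + D)
k = 67488 (k = (-286 - 18)*(-222) = -304*(-222) = 67488)
-111339 + k = -111339 + 67488 = -43851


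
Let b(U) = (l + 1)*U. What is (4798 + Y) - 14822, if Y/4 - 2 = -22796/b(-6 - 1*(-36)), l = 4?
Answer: -796792/75 ≈ -10624.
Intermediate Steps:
b(U) = 5*U (b(U) = (4 + 1)*U = 5*U)
Y = -44992/75 (Y = 8 + 4*(-22796*1/(5*(-6 - 1*(-36)))) = 8 + 4*(-22796*1/(5*(-6 + 36))) = 8 + 4*(-22796/(5*30)) = 8 + 4*(-22796/150) = 8 + 4*(-22796*1/150) = 8 + 4*(-11398/75) = 8 - 45592/75 = -44992/75 ≈ -599.89)
(4798 + Y) - 14822 = (4798 - 44992/75) - 14822 = 314858/75 - 14822 = -796792/75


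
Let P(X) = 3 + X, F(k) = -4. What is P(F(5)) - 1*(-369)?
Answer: 368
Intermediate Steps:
P(F(5)) - 1*(-369) = (3 - 4) - 1*(-369) = -1 + 369 = 368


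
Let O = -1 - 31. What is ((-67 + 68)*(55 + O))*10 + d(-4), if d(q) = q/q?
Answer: 231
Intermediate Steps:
O = -32
d(q) = 1
((-67 + 68)*(55 + O))*10 + d(-4) = ((-67 + 68)*(55 - 32))*10 + 1 = (1*23)*10 + 1 = 23*10 + 1 = 230 + 1 = 231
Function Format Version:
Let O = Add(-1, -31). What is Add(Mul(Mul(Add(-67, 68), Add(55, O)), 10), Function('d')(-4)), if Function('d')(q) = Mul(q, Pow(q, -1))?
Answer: 231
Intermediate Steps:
O = -32
Function('d')(q) = 1
Add(Mul(Mul(Add(-67, 68), Add(55, O)), 10), Function('d')(-4)) = Add(Mul(Mul(Add(-67, 68), Add(55, -32)), 10), 1) = Add(Mul(Mul(1, 23), 10), 1) = Add(Mul(23, 10), 1) = Add(230, 1) = 231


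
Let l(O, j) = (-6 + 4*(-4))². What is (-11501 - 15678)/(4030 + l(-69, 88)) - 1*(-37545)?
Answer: 169450951/4514 ≈ 37539.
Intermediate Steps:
l(O, j) = 484 (l(O, j) = (-6 - 16)² = (-22)² = 484)
(-11501 - 15678)/(4030 + l(-69, 88)) - 1*(-37545) = (-11501 - 15678)/(4030 + 484) - 1*(-37545) = -27179/4514 + 37545 = 169450951/4514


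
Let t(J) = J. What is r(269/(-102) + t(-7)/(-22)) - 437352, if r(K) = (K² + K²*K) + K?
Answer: -77219866759073/176558481 ≈ -4.3736e+5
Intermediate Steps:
r(K) = K + K² + K³ (r(K) = (K² + K³) + K = K + K² + K³)
r(269/(-102) + t(-7)/(-22)) - 437352 = (269/(-102) - 7/(-22))*(1 + (269/(-102) - 7/(-22)) + (269/(-102) - 7/(-22))²) - 437352 = (269*(-1/102) - 7*(-1/22))*(1 + (269*(-1/102) - 7*(-1/22)) + (269*(-1/102) - 7*(-1/22))²) - 437352 = (-269/102 + 7/22)*(1 + (-269/102 + 7/22) + (-269/102 + 7/22)²) - 437352 = -1301*(1 - 1301/561 + (-1301/561)²)/561 - 437352 = -1301*(1 - 1301/561 + 1692601/314721)/561 - 437352 = -1301/561*1277461/314721 - 437352 = -1661976761/176558481 - 437352 = -77219866759073/176558481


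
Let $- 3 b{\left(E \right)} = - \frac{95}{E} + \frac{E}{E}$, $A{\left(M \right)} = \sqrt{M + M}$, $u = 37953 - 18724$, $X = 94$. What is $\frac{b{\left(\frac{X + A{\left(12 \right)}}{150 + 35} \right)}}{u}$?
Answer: $\frac{273873}{84722974} - \frac{17575 \sqrt{6}}{254168922} \approx 0.0030632$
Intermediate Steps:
$u = 19229$ ($u = 37953 - 18724 = 19229$)
$A{\left(M \right)} = \sqrt{2} \sqrt{M}$ ($A{\left(M \right)} = \sqrt{2 M} = \sqrt{2} \sqrt{M}$)
$b{\left(E \right)} = - \frac{1}{3} + \frac{95}{3 E}$ ($b{\left(E \right)} = - \frac{- \frac{95}{E} + \frac{E}{E}}{3} = - \frac{- \frac{95}{E} + 1}{3} = - \frac{1 - \frac{95}{E}}{3} = - \frac{1}{3} + \frac{95}{3 E}$)
$\frac{b{\left(\frac{X + A{\left(12 \right)}}{150 + 35} \right)}}{u} = \frac{\frac{1}{3} \frac{1}{\left(94 + \sqrt{2} \sqrt{12}\right) \frac{1}{150 + 35}} \left(95 - \frac{94 + \sqrt{2} \sqrt{12}}{150 + 35}\right)}{19229} = \frac{95 - \frac{94 + \sqrt{2} \cdot 2 \sqrt{3}}{185}}{3 \frac{94 + \sqrt{2} \cdot 2 \sqrt{3}}{185}} \cdot \frac{1}{19229} = \frac{95 - \left(94 + 2 \sqrt{6}\right) \frac{1}{185}}{3 \left(94 + 2 \sqrt{6}\right) \frac{1}{185}} \cdot \frac{1}{19229} = \frac{95 - \left(\frac{94}{185} + \frac{2 \sqrt{6}}{185}\right)}{3 \left(\frac{94}{185} + \frac{2 \sqrt{6}}{185}\right)} \frac{1}{19229} = \frac{\frac{17481}{185} - \frac{2 \sqrt{6}}{185}}{3 \left(\frac{94}{185} + \frac{2 \sqrt{6}}{185}\right)} \frac{1}{19229} = \frac{\frac{17481}{185} - \frac{2 \sqrt{6}}{185}}{57687 \left(\frac{94}{185} + \frac{2 \sqrt{6}}{185}\right)}$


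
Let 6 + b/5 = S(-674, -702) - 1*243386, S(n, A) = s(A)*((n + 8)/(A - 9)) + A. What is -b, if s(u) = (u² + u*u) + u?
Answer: -267998090/79 ≈ -3.3924e+6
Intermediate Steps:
s(u) = u + 2*u² (s(u) = (u² + u²) + u = 2*u² + u = u + 2*u²)
S(n, A) = A + A*(1 + 2*A)*(8 + n)/(-9 + A) (S(n, A) = (A*(1 + 2*A))*((n + 8)/(A - 9)) + A = (A*(1 + 2*A))*((8 + n)/(-9 + A)) + A = A*(1 + 2*A)*(8 + n)/(-9 + A) + A = A + A*(1 + 2*A)*(8 + n)/(-9 + A))
b = 267998090/79 (b = -30 + 5*(-702*(-1 + 17*(-702) - 674*(1 + 2*(-702)))/(-9 - 702) - 1*243386) = -30 + 5*(-702*(-1 - 11934 - 674*(1 - 1404))/(-711) - 243386) = -30 + 5*(-702*(-1/711)*(-1 - 11934 - 674*(-1403)) - 243386) = -30 + 5*(-702*(-1/711)*(-1 - 11934 + 945622) - 243386) = -30 + 5*(-702*(-1/711)*933687 - 243386) = -30 + 5*(72827586/79 - 243386) = -30 + 5*(53600092/79) = -30 + 268000460/79 = 267998090/79 ≈ 3.3924e+6)
-b = -1*267998090/79 = -267998090/79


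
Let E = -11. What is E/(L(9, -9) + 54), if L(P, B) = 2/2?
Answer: -⅕ ≈ -0.20000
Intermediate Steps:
L(P, B) = 1 (L(P, B) = 2*(½) = 1)
E/(L(9, -9) + 54) = -11/(1 + 54) = -11/55 = -11*1/55 = -⅕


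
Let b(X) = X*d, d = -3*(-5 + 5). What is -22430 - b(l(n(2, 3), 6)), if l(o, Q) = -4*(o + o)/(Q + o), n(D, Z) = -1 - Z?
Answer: -22430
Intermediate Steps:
d = 0 (d = -3*0 = 0)
l(o, Q) = -8*o/(Q + o) (l(o, Q) = -4*2*o/(Q + o) = -8*o/(Q + o))
b(X) = 0 (b(X) = X*0 = 0)
-22430 - b(l(n(2, 3), 6)) = -22430 - 1*0 = -22430 + 0 = -22430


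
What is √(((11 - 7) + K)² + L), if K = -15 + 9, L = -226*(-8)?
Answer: 2*√453 ≈ 42.568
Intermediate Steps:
L = 1808
K = -6
√(((11 - 7) + K)² + L) = √(((11 - 7) - 6)² + 1808) = √((4 - 6)² + 1808) = √((-2)² + 1808) = √(4 + 1808) = √1812 = 2*√453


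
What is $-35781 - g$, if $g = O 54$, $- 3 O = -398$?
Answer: $-42945$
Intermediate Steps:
$O = \frac{398}{3}$ ($O = \left(- \frac{1}{3}\right) \left(-398\right) = \frac{398}{3} \approx 132.67$)
$g = 7164$ ($g = \frac{398}{3} \cdot 54 = 7164$)
$-35781 - g = -35781 - 7164 = -42945$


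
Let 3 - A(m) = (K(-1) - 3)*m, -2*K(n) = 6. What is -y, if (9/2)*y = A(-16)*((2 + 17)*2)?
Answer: 2356/3 ≈ 785.33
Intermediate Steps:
K(n) = -3 (K(n) = -½*6 = -3)
A(m) = 3 + 6*m (A(m) = 3 - (-3 - 3)*m = 3 - (-6)*m = 3 + 6*m)
y = -2356/3 (y = 2*((3 + 6*(-16))*((2 + 17)*2))/9 = 2*((3 - 96)*(19*2))/9 = 2*(-93*38)/9 = (2/9)*(-3534) = -2356/3 ≈ -785.33)
-y = -1*(-2356/3) = 2356/3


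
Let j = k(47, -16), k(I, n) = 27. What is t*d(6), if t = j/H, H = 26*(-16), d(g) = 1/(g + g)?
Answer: -9/1664 ≈ -0.0054087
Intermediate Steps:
j = 27
d(g) = 1/(2*g)
H = -416
t = -27/416 (t = 27/(-416) = 27*(-1/416) = -27/416 ≈ -0.064904)
t*d(6) = -27/(832*6) = -27/416*1/12 = -9/1664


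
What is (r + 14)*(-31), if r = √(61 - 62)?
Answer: -434 - 31*I ≈ -434.0 - 31.0*I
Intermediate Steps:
r = I (r = √(-1) = I ≈ 1.0*I)
(r + 14)*(-31) = (I + 14)*(-31) = (14 + I)*(-31) = -434 - 31*I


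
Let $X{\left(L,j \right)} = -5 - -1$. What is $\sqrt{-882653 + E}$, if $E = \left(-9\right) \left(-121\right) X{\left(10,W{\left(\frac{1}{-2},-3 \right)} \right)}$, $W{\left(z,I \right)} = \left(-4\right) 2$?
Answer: $i \sqrt{887009} \approx 941.81 i$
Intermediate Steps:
$W{\left(z,I \right)} = -8$
$X{\left(L,j \right)} = -4$ ($X{\left(L,j \right)} = -5 + 1 = -4$)
$E = -4356$ ($E = \left(-9\right) \left(-121\right) \left(-4\right) = 1089 \left(-4\right) = -4356$)
$\sqrt{-882653 + E} = \sqrt{-882653 - 4356} = \sqrt{-887009} = i \sqrt{887009}$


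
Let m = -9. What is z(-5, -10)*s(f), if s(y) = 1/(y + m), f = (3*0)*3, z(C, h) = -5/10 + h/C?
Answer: -⅙ ≈ -0.16667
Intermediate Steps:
z(C, h) = -½ + h/C (z(C, h) = -5*⅒ + h/C = -½ + h/C)
f = 0 (f = 0*3 = 0)
s(y) = 1/(-9 + y) (s(y) = 1/(y - 9) = 1/(-9 + y))
z(-5, -10)*s(f) = ((-10 - ½*(-5))/(-5))/(-9 + 0) = -(-10 + 5/2)/5/(-9) = -⅕*(-15/2)*(-⅑) = (3/2)*(-⅑) = -⅙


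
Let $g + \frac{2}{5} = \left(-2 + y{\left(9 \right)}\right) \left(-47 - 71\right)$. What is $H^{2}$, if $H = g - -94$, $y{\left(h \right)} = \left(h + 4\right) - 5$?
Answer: $\frac{9437184}{25} \approx 3.7749 \cdot 10^{5}$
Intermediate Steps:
$y{\left(h \right)} = -1 + h$ ($y{\left(h \right)} = \left(4 + h\right) - 5 = -1 + h$)
$g = - \frac{3542}{5}$ ($g = - \frac{2}{5} + \left(-2 + \left(-1 + 9\right)\right) \left(-47 - 71\right) = - \frac{2}{5} + \left(-2 + 8\right) \left(-118\right) = - \frac{2}{5} + 6 \left(-118\right) = - \frac{2}{5} - 708 = - \frac{3542}{5} \approx -708.4$)
$H = - \frac{3072}{5}$ ($H = - \frac{3542}{5} - -94 = - \frac{3542}{5} + 94 = - \frac{3072}{5} \approx -614.4$)
$H^{2} = \left(- \frac{3072}{5}\right)^{2} = \frac{9437184}{25}$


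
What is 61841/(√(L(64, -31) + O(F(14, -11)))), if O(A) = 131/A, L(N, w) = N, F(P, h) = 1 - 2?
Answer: -923*I*√67 ≈ -7555.1*I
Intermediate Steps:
F(P, h) = -1
61841/(√(L(64, -31) + O(F(14, -11)))) = 61841/(√(64 + 131/(-1))) = 61841/(√(64 + 131*(-1))) = 61841/(√(64 - 131)) = 61841/(√(-67)) = 61841/((I*√67)) = 61841*(-I*√67/67) = -923*I*√67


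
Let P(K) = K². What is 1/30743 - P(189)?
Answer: -1098170702/30743 ≈ -35721.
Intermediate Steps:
1/30743 - P(189) = 1/30743 - 1*189² = 1/30743 - 1*35721 = 1/30743 - 35721 = -1098170702/30743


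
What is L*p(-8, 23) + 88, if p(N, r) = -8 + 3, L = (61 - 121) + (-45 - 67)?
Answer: 948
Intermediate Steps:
L = -172 (L = -60 - 112 = -172)
p(N, r) = -5
L*p(-8, 23) + 88 = -172*(-5) + 88 = 860 + 88 = 948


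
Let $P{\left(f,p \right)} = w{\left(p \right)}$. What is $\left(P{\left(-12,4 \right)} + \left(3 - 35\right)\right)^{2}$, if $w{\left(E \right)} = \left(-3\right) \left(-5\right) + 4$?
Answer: $169$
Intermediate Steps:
$w{\left(E \right)} = 19$ ($w{\left(E \right)} = 15 + 4 = 19$)
$P{\left(f,p \right)} = 19$
$\left(P{\left(-12,4 \right)} + \left(3 - 35\right)\right)^{2} = \left(19 + \left(3 - 35\right)\right)^{2} = \left(19 - 32\right)^{2} = \left(-13\right)^{2} = 169$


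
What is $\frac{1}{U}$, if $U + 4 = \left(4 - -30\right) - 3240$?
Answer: $- \frac{1}{3210} \approx -0.00031153$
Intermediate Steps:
$U = -3210$ ($U = -4 + \left(\left(4 - -30\right) - 3240\right) = -4 + \left(\left(4 + 30\right) - 3240\right) = -4 + \left(34 - 3240\right) = -4 - 3206 = -3210$)
$\frac{1}{U} = \frac{1}{-3210} = - \frac{1}{3210}$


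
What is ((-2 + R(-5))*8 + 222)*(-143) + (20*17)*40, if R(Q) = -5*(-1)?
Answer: -21578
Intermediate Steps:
R(Q) = 5
((-2 + R(-5))*8 + 222)*(-143) + (20*17)*40 = ((-2 + 5)*8 + 222)*(-143) + (20*17)*40 = (3*8 + 222)*(-143) + 340*40 = (24 + 222)*(-143) + 13600 = 246*(-143) + 13600 = -35178 + 13600 = -21578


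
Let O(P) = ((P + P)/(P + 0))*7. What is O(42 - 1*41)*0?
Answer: 0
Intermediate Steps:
O(P) = 14 (O(P) = ((2*P)/P)*7 = 2*7 = 14)
O(42 - 1*41)*0 = 14*0 = 0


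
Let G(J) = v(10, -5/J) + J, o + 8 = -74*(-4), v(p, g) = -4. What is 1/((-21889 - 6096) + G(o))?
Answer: -1/27701 ≈ -3.6100e-5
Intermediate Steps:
o = 288 (o = -8 - 74*(-4) = -8 + 296 = 288)
G(J) = -4 + J
1/((-21889 - 6096) + G(o)) = 1/((-21889 - 6096) + (-4 + 288)) = 1/(-27985 + 284) = 1/(-27701) = -1/27701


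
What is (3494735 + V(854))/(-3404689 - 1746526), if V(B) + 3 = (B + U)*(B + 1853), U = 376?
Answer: -6824342/5151215 ≈ -1.3248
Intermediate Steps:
V(B) = -3 + (376 + B)*(1853 + B) (V(B) = -3 + (B + 376)*(B + 1853) = -3 + (376 + B)*(1853 + B))
(3494735 + V(854))/(-3404689 - 1746526) = (3494735 + (696725 + 854² + 2229*854))/(-3404689 - 1746526) = (3494735 + (696725 + 729316 + 1903566))/(-5151215) = (3494735 + 3329607)*(-1/5151215) = 6824342*(-1/5151215) = -6824342/5151215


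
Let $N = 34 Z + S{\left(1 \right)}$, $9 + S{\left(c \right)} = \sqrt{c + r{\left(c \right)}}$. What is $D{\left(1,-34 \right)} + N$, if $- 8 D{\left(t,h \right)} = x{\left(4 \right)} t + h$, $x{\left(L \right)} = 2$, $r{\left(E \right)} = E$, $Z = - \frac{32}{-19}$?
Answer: $\frac{993}{19} + \sqrt{2} \approx 53.677$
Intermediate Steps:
$Z = \frac{32}{19}$ ($Z = \left(-32\right) \left(- \frac{1}{19}\right) = \frac{32}{19} \approx 1.6842$)
$D{\left(t,h \right)} = - \frac{t}{4} - \frac{h}{8}$ ($D{\left(t,h \right)} = - \frac{2 t + h}{8} = - \frac{h + 2 t}{8} = - \frac{t}{4} - \frac{h}{8}$)
$S{\left(c \right)} = -9 + \sqrt{2} \sqrt{c}$ ($S{\left(c \right)} = -9 + \sqrt{c + c} = -9 + \sqrt{2 c} = -9 + \sqrt{2} \sqrt{c}$)
$N = \frac{917}{19} + \sqrt{2}$ ($N = 34 \cdot \frac{32}{19} - \left(9 - \sqrt{2} \sqrt{1}\right) = \frac{1088}{19} - \left(9 - \sqrt{2} \cdot 1\right) = \frac{1088}{19} - \left(9 - \sqrt{2}\right) = \frac{917}{19} + \sqrt{2} \approx 49.677$)
$D{\left(1,-34 \right)} + N = \left(\left(- \frac{1}{4}\right) 1 - - \frac{17}{4}\right) + \left(\frac{917}{19} + \sqrt{2}\right) = \left(- \frac{1}{4} + \frac{17}{4}\right) + \left(\frac{917}{19} + \sqrt{2}\right) = 4 + \left(\frac{917}{19} + \sqrt{2}\right) = \frac{993}{19} + \sqrt{2}$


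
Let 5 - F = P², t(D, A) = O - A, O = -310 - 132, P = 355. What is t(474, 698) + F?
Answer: -127160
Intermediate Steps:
O = -442
t(D, A) = -442 - A
F = -126020 (F = 5 - 1*355² = 5 - 1*126025 = 5 - 126025 = -126020)
t(474, 698) + F = (-442 - 1*698) - 126020 = (-442 - 698) - 126020 = -1140 - 126020 = -127160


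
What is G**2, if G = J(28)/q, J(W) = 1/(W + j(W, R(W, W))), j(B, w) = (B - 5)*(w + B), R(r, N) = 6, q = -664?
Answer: 1/289271865600 ≈ 3.4570e-12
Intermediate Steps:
j(B, w) = (-5 + B)*(B + w)
J(W) = 1/(-30 + W**2 + 2*W) (J(W) = 1/(W + (W**2 - 5*W - 5*6 + W*6)) = 1/(W + (W**2 - 5*W - 30 + 6*W)) = 1/(W + (-30 + W + W**2)) = 1/(-30 + W**2 + 2*W))
G = -1/537840 (G = 1/((-30 + 28**2 + 2*28)*(-664)) = -1/664/(-30 + 784 + 56) = -1/664/810 = (1/810)*(-1/664) = -1/537840 ≈ -1.8593e-6)
G**2 = (-1/537840)**2 = 1/289271865600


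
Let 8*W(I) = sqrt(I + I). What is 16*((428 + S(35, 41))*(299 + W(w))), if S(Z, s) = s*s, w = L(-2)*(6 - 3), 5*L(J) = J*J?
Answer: 10089456 + 8436*sqrt(30)/5 ≈ 1.0099e+7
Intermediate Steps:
L(J) = J**2/5 (L(J) = (J*J)/5 = J**2/5)
w = 12/5 (w = ((1/5)*(-2)**2)*(6 - 3) = ((1/5)*4)*3 = (4/5)*3 = 12/5 ≈ 2.4000)
W(I) = sqrt(2)*sqrt(I)/8 (W(I) = sqrt(I + I)/8 = sqrt(2*I)/8 = (sqrt(2)*sqrt(I))/8 = sqrt(2)*sqrt(I)/8)
S(Z, s) = s**2
16*((428 + S(35, 41))*(299 + W(w))) = 16*((428 + 41**2)*(299 + sqrt(2)*sqrt(12/5)/8)) = 16*((428 + 1681)*(299 + sqrt(2)*(2*sqrt(15)/5)/8)) = 16*(2109*(299 + sqrt(30)/20)) = 16*(630591 + 2109*sqrt(30)/20) = 10089456 + 8436*sqrt(30)/5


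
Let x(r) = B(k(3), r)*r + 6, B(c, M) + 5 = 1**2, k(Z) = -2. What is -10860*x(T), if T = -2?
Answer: -152040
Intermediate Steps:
B(c, M) = -4 (B(c, M) = -5 + 1**2 = -5 + 1 = -4)
x(r) = 6 - 4*r (x(r) = -4*r + 6 = 6 - 4*r)
-10860*x(T) = -10860*(6 - 4*(-2)) = -10860*(6 + 8) = -10860*14 = -152040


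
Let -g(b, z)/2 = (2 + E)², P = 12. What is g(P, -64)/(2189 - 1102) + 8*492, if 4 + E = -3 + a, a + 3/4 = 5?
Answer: 34227447/8696 ≈ 3936.0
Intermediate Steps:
a = 17/4 (a = -¾ + 5 = 17/4 ≈ 4.2500)
E = -11/4 (E = -4 + (-3 + 17/4) = -4 + 5/4 = -11/4 ≈ -2.7500)
g(b, z) = -9/8 (g(b, z) = -2*(2 - 11/4)² = -2*(-¾)² = -2*9/16 = -9/8)
g(P, -64)/(2189 - 1102) + 8*492 = -9/(8*(2189 - 1102)) + 8*492 = -9/8/1087 + 3936 = -9/8*1/1087 + 3936 = -9/8696 + 3936 = 34227447/8696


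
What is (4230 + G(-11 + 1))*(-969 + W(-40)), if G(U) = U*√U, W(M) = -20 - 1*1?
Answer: -4187700 + 9900*I*√10 ≈ -4.1877e+6 + 31307.0*I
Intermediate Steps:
W(M) = -21 (W(M) = -20 - 1 = -21)
G(U) = U^(3/2)
(4230 + G(-11 + 1))*(-969 + W(-40)) = (4230 + (-11 + 1)^(3/2))*(-969 - 21) = (4230 + (-10)^(3/2))*(-990) = (4230 - 10*I*√10)*(-990) = -4187700 + 9900*I*√10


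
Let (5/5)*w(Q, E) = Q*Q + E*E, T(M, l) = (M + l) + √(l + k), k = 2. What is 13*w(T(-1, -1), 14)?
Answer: 2561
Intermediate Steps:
T(M, l) = M + l + √(2 + l) (T(M, l) = (M + l) + √(l + 2) = (M + l) + √(2 + l) = M + l + √(2 + l))
w(Q, E) = E² + Q² (w(Q, E) = Q*Q + E*E = Q² + E² = E² + Q²)
13*w(T(-1, -1), 14) = 13*(14² + (-1 - 1 + √(2 - 1))²) = 13*(196 + (-1 - 1 + √1)²) = 13*(196 + (-1 - 1 + 1)²) = 13*(196 + (-1)²) = 13*(196 + 1) = 13*197 = 2561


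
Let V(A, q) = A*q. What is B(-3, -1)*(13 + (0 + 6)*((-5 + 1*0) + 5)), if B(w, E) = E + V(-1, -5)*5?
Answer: 312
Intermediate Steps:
B(w, E) = 25 + E (B(w, E) = E - 1*(-5)*5 = E + 5*5 = E + 25 = 25 + E)
B(-3, -1)*(13 + (0 + 6)*((-5 + 1*0) + 5)) = (25 - 1)*(13 + (0 + 6)*((-5 + 1*0) + 5)) = 24*(13 + 6*((-5 + 0) + 5)) = 24*(13 + 6*(-5 + 5)) = 24*(13 + 6*0) = 24*(13 + 0) = 24*13 = 312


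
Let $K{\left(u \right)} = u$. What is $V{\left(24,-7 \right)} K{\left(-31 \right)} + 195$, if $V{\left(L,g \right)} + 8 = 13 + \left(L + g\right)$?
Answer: $-487$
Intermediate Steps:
$V{\left(L,g \right)} = 5 + L + g$ ($V{\left(L,g \right)} = -8 + \left(13 + \left(L + g\right)\right) = -8 + \left(13 + L + g\right) = 5 + L + g$)
$V{\left(24,-7 \right)} K{\left(-31 \right)} + 195 = \left(5 + 24 - 7\right) \left(-31\right) + 195 = 22 \left(-31\right) + 195 = -682 + 195 = -487$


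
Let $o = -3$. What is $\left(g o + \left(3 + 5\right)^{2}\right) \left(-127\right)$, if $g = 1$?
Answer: $-7747$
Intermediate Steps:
$\left(g o + \left(3 + 5\right)^{2}\right) \left(-127\right) = \left(1 \left(-3\right) + \left(3 + 5\right)^{2}\right) \left(-127\right) = \left(-3 + 8^{2}\right) \left(-127\right) = \left(-3 + 64\right) \left(-127\right) = 61 \left(-127\right) = -7747$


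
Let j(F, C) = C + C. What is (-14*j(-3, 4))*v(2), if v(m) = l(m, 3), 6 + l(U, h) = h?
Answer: 336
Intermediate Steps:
l(U, h) = -6 + h
v(m) = -3 (v(m) = -6 + 3 = -3)
j(F, C) = 2*C
(-14*j(-3, 4))*v(2) = -28*4*(-3) = -14*8*(-3) = -112*(-3) = 336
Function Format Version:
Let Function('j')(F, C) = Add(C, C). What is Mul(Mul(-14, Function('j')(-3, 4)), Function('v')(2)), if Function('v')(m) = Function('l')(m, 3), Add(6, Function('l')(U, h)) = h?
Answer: 336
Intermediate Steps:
Function('l')(U, h) = Add(-6, h)
Function('v')(m) = -3 (Function('v')(m) = Add(-6, 3) = -3)
Function('j')(F, C) = Mul(2, C)
Mul(Mul(-14, Function('j')(-3, 4)), Function('v')(2)) = Mul(Mul(-14, Mul(2, 4)), -3) = Mul(Mul(-14, 8), -3) = Mul(-112, -3) = 336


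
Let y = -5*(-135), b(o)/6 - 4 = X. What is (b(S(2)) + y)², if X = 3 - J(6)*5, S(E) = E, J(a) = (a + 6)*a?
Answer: 2082249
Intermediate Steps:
J(a) = a*(6 + a) (J(a) = (6 + a)*a = a*(6 + a))
X = -357 (X = 3 - 6*(6 + 6)*5 = 3 - 6*12*5 = 3 - 72*5 = 3 - 1*360 = 3 - 360 = -357)
b(o) = -2118 (b(o) = 24 + 6*(-357) = 24 - 2142 = -2118)
y = 675
(b(S(2)) + y)² = (-2118 + 675)² = (-1443)² = 2082249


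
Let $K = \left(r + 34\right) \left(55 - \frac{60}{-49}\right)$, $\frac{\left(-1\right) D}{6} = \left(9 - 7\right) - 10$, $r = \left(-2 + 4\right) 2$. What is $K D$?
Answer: $\frac{5025120}{49} \approx 1.0255 \cdot 10^{5}$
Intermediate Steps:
$r = 4$ ($r = 2 \cdot 2 = 4$)
$D = 48$ ($D = - 6 \left(\left(9 - 7\right) - 10\right) = - 6 \left(2 - 10\right) = \left(-6\right) \left(-8\right) = 48$)
$K = \frac{104690}{49}$ ($K = \left(4 + 34\right) \left(55 - \frac{60}{-49}\right) = 38 \left(55 - - \frac{60}{49}\right) = 38 \left(55 + \frac{60}{49}\right) = 38 \cdot \frac{2755}{49} = \frac{104690}{49} \approx 2136.5$)
$K D = \frac{104690}{49} \cdot 48 = \frac{5025120}{49}$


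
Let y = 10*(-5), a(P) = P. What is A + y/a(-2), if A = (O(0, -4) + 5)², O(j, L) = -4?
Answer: 26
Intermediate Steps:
y = -50
A = 1 (A = (-4 + 5)² = 1² = 1)
A + y/a(-2) = 1 - 50/(-2) = 1 - ½*(-50) = 1 + 25 = 26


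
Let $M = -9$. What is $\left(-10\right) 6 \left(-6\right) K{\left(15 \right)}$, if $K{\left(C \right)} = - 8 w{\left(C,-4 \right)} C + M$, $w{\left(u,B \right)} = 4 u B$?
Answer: $10364760$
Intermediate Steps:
$w{\left(u,B \right)} = 4 B u$
$K{\left(C \right)} = -9 + 128 C^{2}$ ($K{\left(C \right)} = - 8 \cdot 4 \left(-4\right) C C - 9 = - 8 \left(- 16 C\right) C - 9 = 128 C C - 9 = 128 C^{2} - 9 = -9 + 128 C^{2}$)
$\left(-10\right) 6 \left(-6\right) K{\left(15 \right)} = \left(-10\right) 6 \left(-6\right) \left(-9 + 128 \cdot 15^{2}\right) = \left(-60\right) \left(-6\right) \left(-9 + 128 \cdot 225\right) = 360 \left(-9 + 28800\right) = 360 \cdot 28791 = 10364760$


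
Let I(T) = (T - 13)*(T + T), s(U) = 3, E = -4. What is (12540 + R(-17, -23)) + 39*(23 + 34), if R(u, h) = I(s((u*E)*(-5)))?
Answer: 14703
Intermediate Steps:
I(T) = 2*T*(-13 + T) (I(T) = (-13 + T)*(2*T) = 2*T*(-13 + T))
R(u, h) = -60 (R(u, h) = 2*3*(-13 + 3) = 2*3*(-10) = -60)
(12540 + R(-17, -23)) + 39*(23 + 34) = (12540 - 60) + 39*(23 + 34) = 12480 + 39*57 = 12480 + 2223 = 14703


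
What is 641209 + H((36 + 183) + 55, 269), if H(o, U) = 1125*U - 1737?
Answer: 942097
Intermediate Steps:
H(o, U) = -1737 + 1125*U
641209 + H((36 + 183) + 55, 269) = 641209 + (-1737 + 1125*269) = 641209 + (-1737 + 302625) = 641209 + 300888 = 942097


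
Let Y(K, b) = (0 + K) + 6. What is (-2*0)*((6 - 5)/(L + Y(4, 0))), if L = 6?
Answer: 0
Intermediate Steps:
Y(K, b) = 6 + K (Y(K, b) = K + 6 = 6 + K)
(-2*0)*((6 - 5)/(L + Y(4, 0))) = (-2*0)*((6 - 5)/(6 + (6 + 4))) = 0*(1/(6 + 10)) = 0*(1/16) = 0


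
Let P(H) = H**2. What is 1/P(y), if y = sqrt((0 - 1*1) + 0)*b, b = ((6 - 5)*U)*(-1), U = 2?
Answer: -1/4 ≈ -0.25000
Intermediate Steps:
b = -2 (b = ((6 - 5)*2)*(-1) = (1*2)*(-1) = 2*(-1) = -2)
y = -2*I (y = sqrt((0 - 1*1) + 0)*(-2) = sqrt((0 - 1) + 0)*(-2) = sqrt(-1 + 0)*(-2) = sqrt(-1)*(-2) = I*(-2) = -2*I ≈ -2.0*I)
1/P(y) = 1/((-2*I)**2) = 1/(-4) = -1/4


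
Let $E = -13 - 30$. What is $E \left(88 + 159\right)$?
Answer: $-10621$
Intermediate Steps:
$E = -43$
$E \left(88 + 159\right) = - 43 \left(88 + 159\right) = \left(-43\right) 247 = -10621$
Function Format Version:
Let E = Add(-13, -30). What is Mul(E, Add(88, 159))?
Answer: -10621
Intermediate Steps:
E = -43
Mul(E, Add(88, 159)) = Mul(-43, Add(88, 159)) = Mul(-43, 247) = -10621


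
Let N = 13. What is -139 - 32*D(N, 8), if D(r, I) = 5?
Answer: -299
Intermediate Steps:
-139 - 32*D(N, 8) = -139 - 32*5 = -139 - 160 = -299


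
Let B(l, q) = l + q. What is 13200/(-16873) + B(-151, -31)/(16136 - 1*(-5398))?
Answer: -143659843/181671591 ≈ -0.79077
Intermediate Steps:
13200/(-16873) + B(-151, -31)/(16136 - 1*(-5398)) = 13200/(-16873) + (-151 - 31)/(16136 - 1*(-5398)) = 13200*(-1/16873) - 182/(16136 + 5398) = -13200/16873 - 182/21534 = -13200/16873 - 182*1/21534 = -13200/16873 - 91/10767 = -143659843/181671591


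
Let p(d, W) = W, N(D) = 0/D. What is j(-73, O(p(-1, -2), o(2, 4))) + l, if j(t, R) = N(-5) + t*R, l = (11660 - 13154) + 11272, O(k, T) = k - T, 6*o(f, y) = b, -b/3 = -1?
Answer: 19921/2 ≈ 9960.5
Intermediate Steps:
N(D) = 0
b = 3 (b = -3*(-1) = 3)
o(f, y) = ½ (o(f, y) = (⅙)*3 = ½)
l = 9778 (l = -1494 + 11272 = 9778)
j(t, R) = R*t (j(t, R) = 0 + t*R = 0 + R*t = R*t)
j(-73, O(p(-1, -2), o(2, 4))) + l = (-2 - 1*½)*(-73) + 9778 = (-2 - ½)*(-73) + 9778 = -5/2*(-73) + 9778 = 365/2 + 9778 = 19921/2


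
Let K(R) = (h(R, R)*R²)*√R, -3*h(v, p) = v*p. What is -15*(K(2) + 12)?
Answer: -180 + 80*√2 ≈ -66.863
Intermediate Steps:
h(v, p) = -p*v/3 (h(v, p) = -v*p/3 = -p*v/3)
K(R) = -R^(9/2)/3 (K(R) = ((-R*R/3)*R²)*√R = ((-R²/3)*R²)*√R = (-R⁴/3)*√R = -R^(9/2)/3)
-15*(K(2) + 12) = -15*(-16*√2/3 + 12) = -15*(12 - 16*√2/3) = -180 + 80*√2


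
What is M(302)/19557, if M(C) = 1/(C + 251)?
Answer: 1/10815021 ≈ 9.2464e-8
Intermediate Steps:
M(C) = 1/(251 + C)
M(302)/19557 = 1/((251 + 302)*19557) = (1/19557)/553 = (1/553)*(1/19557) = 1/10815021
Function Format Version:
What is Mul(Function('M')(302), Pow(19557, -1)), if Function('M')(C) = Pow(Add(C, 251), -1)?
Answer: Rational(1, 10815021) ≈ 9.2464e-8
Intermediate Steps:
Function('M')(C) = Pow(Add(251, C), -1)
Mul(Function('M')(302), Pow(19557, -1)) = Mul(Pow(Add(251, 302), -1), Pow(19557, -1)) = Mul(Pow(553, -1), Rational(1, 19557)) = Mul(Rational(1, 553), Rational(1, 19557)) = Rational(1, 10815021)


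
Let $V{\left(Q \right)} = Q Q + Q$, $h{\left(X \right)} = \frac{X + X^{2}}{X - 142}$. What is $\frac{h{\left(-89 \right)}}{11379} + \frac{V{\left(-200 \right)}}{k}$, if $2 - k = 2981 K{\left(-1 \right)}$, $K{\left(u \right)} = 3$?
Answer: $- \frac{9516934192}{2136532419} \approx -4.4544$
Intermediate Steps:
$h{\left(X \right)} = \frac{X + X^{2}}{-142 + X}$
$k = -8941$ ($k = 2 - 2981 \cdot 3 = 2 - 8943 = -8941$)
$V{\left(Q \right)} = Q + Q^{2}$ ($V{\left(Q \right)} = Q^{2} + Q = Q + Q^{2}$)
$\frac{h{\left(-89 \right)}}{11379} + \frac{V{\left(-200 \right)}}{k} = \frac{\left(-89\right) \frac{1}{-142 - 89} \left(1 - 89\right)}{11379} + \frac{\left(-200\right) \left(1 - 200\right)}{-8941} = \left(-89\right) \frac{1}{-231} \left(-88\right) \frac{1}{11379} + \left(-200\right) \left(-199\right) \left(- \frac{1}{8941}\right) = \left(-89\right) \left(- \frac{1}{231}\right) \left(-88\right) \frac{1}{11379} + 39800 \left(- \frac{1}{8941}\right) = \left(- \frac{712}{21}\right) \frac{1}{11379} - \frac{39800}{8941} = - \frac{712}{238959} - \frac{39800}{8941} = - \frac{9516934192}{2136532419}$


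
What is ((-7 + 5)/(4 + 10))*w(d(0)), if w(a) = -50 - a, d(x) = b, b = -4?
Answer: 46/7 ≈ 6.5714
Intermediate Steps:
d(x) = -4
((-7 + 5)/(4 + 10))*w(d(0)) = ((-7 + 5)/(4 + 10))*(-50 - 1*(-4)) = (-2/14)*(-50 + 4) = -2*1/14*(-46) = -⅐*(-46) = 46/7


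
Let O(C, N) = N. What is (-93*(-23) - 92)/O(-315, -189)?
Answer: -2047/189 ≈ -10.831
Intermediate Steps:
(-93*(-23) - 92)/O(-315, -189) = (-93*(-23) - 92)/(-189) = (2139 - 92)*(-1/189) = 2047*(-1/189) = -2047/189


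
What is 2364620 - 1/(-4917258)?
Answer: 11627446611961/4917258 ≈ 2.3646e+6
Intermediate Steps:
2364620 - 1/(-4917258) = 2364620 - 1*(-1/4917258) = 2364620 + 1/4917258 = 11627446611961/4917258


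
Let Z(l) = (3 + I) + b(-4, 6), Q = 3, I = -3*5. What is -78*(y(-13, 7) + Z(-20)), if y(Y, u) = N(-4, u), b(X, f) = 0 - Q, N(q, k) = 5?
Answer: 780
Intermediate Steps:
I = -15
b(X, f) = -3 (b(X, f) = 0 - 1*3 = 0 - 3 = -3)
y(Y, u) = 5
Z(l) = -15 (Z(l) = (3 - 15) - 3 = -12 - 3 = -15)
-78*(y(-13, 7) + Z(-20)) = -78*(5 - 15) = -78*(-10) = 780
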